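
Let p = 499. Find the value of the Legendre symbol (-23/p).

1

First reduce: -23 ≡ 476 (mod 499).
Pull out 2^2: since 499 ≡ 3 (mod 8), (2/499) = -1, so (2/499)^2 = +1.
Reciprocity: 119 ≡ 3 and 499 ≡ 3 (mod 4), so (119/499) = −(499/119).
Reduce top mod 119: now compute (23/119).
Reciprocity: 23 ≡ 3 and 119 ≡ 3 (mod 4), so (23/119) = −(119/23).
Reduce top mod 23: now compute (4/23).
Pull out 2^2: since 23 ≡ 7 (mod 8), (2/23) = +1, so (2/23)^2 = +1.
Reached (1/23) = 1. Collecting the sign flips along the way, the symbol is +1.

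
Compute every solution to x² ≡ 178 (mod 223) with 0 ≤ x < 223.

Since 223 ≡ 3 (mod 4), a square root of 178 is 178^((223+1)/4) = 178^56 mod 223.
Repeated squaring: 178^2≡18, 178^4≡101, 178^8≡166, 178^16≡127, 178^32≡73 (mod 223).
178^56 = 178^(32+16+8) ≡ 63 (mod 223).
Check: 63² = 3969 ≡ 178 (mod 223). The two roots are 63 and 160.

63, 160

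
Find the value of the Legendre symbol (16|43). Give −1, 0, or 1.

1

Euler's criterion: (16/43) ≡ 16^21 (mod 43).
16^2 ≡ 41 (mod 43)
16^4 ≡ 4 (mod 43)
16^8 ≡ 16 (mod 43)
16^16 ≡ 41 (mod 43)
16^21 = 16^(16+4+1) ≡ 1 (mod 43).
Result is 1, so (16/43) = 1.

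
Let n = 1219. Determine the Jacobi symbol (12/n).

Pull out 2^2: since 1219 ≡ 3 (mod 8), (2/1219) = -1, so (2/1219)^2 = +1.
Reciprocity: 3 ≡ 3 and 1219 ≡ 3 (mod 4), so (3/1219) = −(1219/3).
Reduce top mod 3: now compute (1/3).
Reached (1/3) = 1. Collecting the sign flips along the way, the symbol is -1.

-1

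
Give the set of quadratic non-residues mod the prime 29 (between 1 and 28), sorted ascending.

Square k = 1,…,14 (k and 29−k give the same square):
1²=1, 2²=4, 3²=9, 4²=16, 5²=25, 6²≡7, 7²≡20, 8²≡6, 9²≡23, 10²≡13, 11²≡5, 12²≡28, 13²≡24, 14²≡22 (mod 29).
The residues are {1, 4, 5, 6, 7, 9, 13, 16, 20, 22, 23, 24, 25, 28}; the non-residues are the remaining 14 nonzero classes.

2, 3, 8, 10, 11, 12, 14, 15, 17, 18, 19, 21, 26, 27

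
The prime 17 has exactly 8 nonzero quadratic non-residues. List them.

3 5 6 7 10 11 12 14

Square k = 1,…,8 (k and 17−k give the same square):
1²=1, 2²=4, 3²=9, 4²=16, 5²≡8, 6²≡2, 7²≡15, 8²≡13 (mod 17).
The residues are {1, 2, 4, 8, 9, 13, 15, 16}; the non-residues are the remaining 8 nonzero classes.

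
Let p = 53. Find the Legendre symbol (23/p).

Euler's criterion: (23/53) ≡ 23^26 (mod 53).
23^2 ≡ 52 (mod 53)
23^4 ≡ 1 (mod 53)
23^8 ≡ 1 (mod 53)
23^16 ≡ 1 (mod 53)
23^26 = 23^(16+8+2) ≡ 52 (mod 53).
Result is 52 ≡ −1, so (23/53) = −1.

-1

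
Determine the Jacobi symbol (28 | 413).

Pull out 2^2: since 413 ≡ 5 (mod 8), (2/413) = -1, so (2/413)^2 = +1.
Reciprocity: 7 ≡ 3 and 413 ≡ 1 (mod 4), so (7/413) = +(413/7).
Reduce top mod 7: now compute (0/7).
Top reduces to 0: gcd > 1, so the symbol is 0.

0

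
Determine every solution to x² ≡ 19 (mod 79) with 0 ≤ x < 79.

16, 63

Since 79 ≡ 3 (mod 4), a square root of 19 is 19^((79+1)/4) = 19^20 mod 79.
Repeated squaring: 19^2≡45, 19^4≡50, 19^8≡51, 19^16≡73 (mod 79).
19^20 = 19^(16+4) ≡ 16 (mod 79).
Check: 16² = 256 ≡ 19 (mod 79). The two roots are 16 and 63.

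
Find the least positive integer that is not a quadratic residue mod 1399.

(2/1399) = +1, so 2 is a residue.
(3/1399) = −1, so 3 is the smallest positive non-residue mod 1399.

3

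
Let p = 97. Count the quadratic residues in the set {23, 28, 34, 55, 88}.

1

(23/97) = -1 → non-residue.
(28/97) = -1 → non-residue.
(34/97) = -1 → non-residue.
(55/97) = -1 → non-residue.
(88/97) = +1 → QR.
Total quadratic residues among the 5: 1.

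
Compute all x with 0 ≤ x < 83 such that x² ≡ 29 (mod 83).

19, 64

Since 83 ≡ 3 (mod 4), a square root of 29 is 29^((83+1)/4) = 29^21 mod 83.
Repeated squaring: 29^2≡11, 29^4≡38, 29^8≡33, 29^16≡10 (mod 83).
29^21 = 29^(16+4+1) ≡ 64 (mod 83).
Check: 64² = 4096 ≡ 29 (mod 83). The two roots are 19 and 64.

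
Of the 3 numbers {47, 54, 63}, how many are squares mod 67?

(47/67) = +1 → QR.
(54/67) = +1 → QR.
(63/67) = -1 → non-residue.
Total quadratic residues among the 3: 2.

2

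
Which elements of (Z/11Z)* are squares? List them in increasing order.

1, 3, 4, 5, 9

Square k = 1,…,5 (k and 11−k give the same square):
1²=1, 2²=4, 3²=9, 4²≡5, 5²≡3 (mod 11).
So the quadratic residues mod 11 are {1, 3, 4, 5, 9}.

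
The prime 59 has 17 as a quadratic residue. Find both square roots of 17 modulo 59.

28, 31

Since 59 ≡ 3 (mod 4), a square root of 17 is 17^((59+1)/4) = 17^15 mod 59.
Repeated squaring: 17^2≡53, 17^4≡36, 17^8≡57 (mod 59).
17^15 = 17^(8+4+2+1) ≡ 28 (mod 59).
Check: 28² = 784 ≡ 17 (mod 59). The two roots are 28 and 31.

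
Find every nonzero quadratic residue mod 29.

1 4 5 6 7 9 13 16 20 22 23 24 25 28

Square k = 1,…,14 (k and 29−k give the same square):
1²=1, 2²=4, 3²=9, 4²=16, 5²=25, 6²≡7, 7²≡20, 8²≡6, 9²≡23, 10²≡13, 11²≡5, 12²≡28, 13²≡24, 14²≡22 (mod 29).
So the quadratic residues mod 29 are {1, 4, 5, 6, 7, 9, 13, 16, 20, 22, 23, 24, 25, 28}.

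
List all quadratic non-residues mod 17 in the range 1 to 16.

3, 5, 6, 7, 10, 11, 12, 14

Square k = 1,…,8 (k and 17−k give the same square):
1²=1, 2²=4, 3²=9, 4²=16, 5²≡8, 6²≡2, 7²≡15, 8²≡13 (mod 17).
The residues are {1, 2, 4, 8, 9, 13, 15, 16}; the non-residues are the remaining 8 nonzero classes.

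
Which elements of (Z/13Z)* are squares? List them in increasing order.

1, 3, 4, 9, 10, 12

Square k = 1,…,6 (k and 13−k give the same square):
1²=1, 2²=4, 3²=9, 4²≡3, 5²≡12, 6²≡10 (mod 13).
So the quadratic residues mod 13 are {1, 3, 4, 9, 10, 12}.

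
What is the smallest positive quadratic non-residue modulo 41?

(2/41) = +1, so 2 is a residue.
(3/41) = −1, so 3 is the smallest positive non-residue mod 41.

3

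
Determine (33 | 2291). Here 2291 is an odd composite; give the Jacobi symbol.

Reciprocity: 33 ≡ 1 and 2291 ≡ 3 (mod 4), so (33/2291) = +(2291/33).
Reduce top mod 33: now compute (14/33).
Pull out 2: since 33 ≡ 1 (mod 8), (2/33) = +1.
Reciprocity: 7 ≡ 3 and 33 ≡ 1 (mod 4), so (7/33) = +(33/7).
Reduce top mod 7: now compute (5/7).
Reciprocity: 5 ≡ 1 and 7 ≡ 3 (mod 4), so (5/7) = +(7/5).
Reduce top mod 5: now compute (2/5).
Pull out 2: since 5 ≡ 5 (mod 8), (2/5) = -1.
Reached (1/5) = 1. Collecting the sign flips along the way, the symbol is -1.

-1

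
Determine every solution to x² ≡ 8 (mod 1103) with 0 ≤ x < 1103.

Since 1103 ≡ 3 (mod 4), a square root of 8 is 8^((1103+1)/4) = 8^276 mod 1103.
Repeated squaring: 8^2≡64, 8^4≡787, 8^8≡586, 8^16≡363, 8^32≡512, 8^64≡733, 8^128≡128, 8^256≡942 (mod 1103).
8^276 = 8^(256+16+4) ≡ 459 (mod 1103).
Check: 459² = 210681 ≡ 8 (mod 1103). The two roots are 459 and 644.

459, 644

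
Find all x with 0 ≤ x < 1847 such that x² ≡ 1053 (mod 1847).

458, 1389

Since 1847 ≡ 3 (mod 4), a square root of 1053 is 1053^((1847+1)/4) = 1053^462 mod 1847.
Repeated squaring: 1053^2≡609, 1053^4≡1481, 1053^8≡972, 1053^16≡967, 1053^32≡507, 1053^64≡316, 1053^128≡118, 1053^256≡995 (mod 1847).
1053^462 = 1053^(256+128+64+8+4+2) ≡ 458 (mod 1847).
Check: 458² = 209764 ≡ 1053 (mod 1847). The two roots are 458 and 1389.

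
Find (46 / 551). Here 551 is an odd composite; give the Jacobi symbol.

Pull out 2: since 551 ≡ 7 (mod 8), (2/551) = +1.
Reciprocity: 23 ≡ 3 and 551 ≡ 3 (mod 4), so (23/551) = −(551/23).
Reduce top mod 23: now compute (22/23).
Pull out 2: since 23 ≡ 7 (mod 8), (2/23) = +1.
Reciprocity: 11 ≡ 3 and 23 ≡ 3 (mod 4), so (11/23) = −(23/11).
Reduce top mod 11: now compute (1/11).
Reached (1/11) = 1. Collecting the sign flips along the way, the symbol is +1.

1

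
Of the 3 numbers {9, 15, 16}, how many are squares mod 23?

2

(9/23) = +1 → QR.
(15/23) = -1 → non-residue.
(16/23) = +1 → QR.
Total quadratic residues among the 3: 2.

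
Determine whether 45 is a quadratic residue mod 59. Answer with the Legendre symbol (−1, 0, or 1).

Euler's criterion: (45/59) ≡ 45^29 (mod 59).
45^2 ≡ 19 (mod 59)
45^4 ≡ 7 (mod 59)
45^8 ≡ 49 (mod 59)
45^16 ≡ 41 (mod 59)
45^29 = 45^(16+8+4+1) ≡ 1 (mod 59).
Result is 1, so (45/59) = 1.

1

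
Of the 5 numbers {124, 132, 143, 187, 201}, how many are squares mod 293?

(124/293) = +1 → QR.
(132/293) = +1 → QR.
(143/293) = +1 → QR.
(187/293) = -1 → non-residue.
(201/293) = -1 → non-residue.
Total quadratic residues among the 5: 3.

3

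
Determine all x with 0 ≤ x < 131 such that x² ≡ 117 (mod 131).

36, 95

Since 131 ≡ 3 (mod 4), a square root of 117 is 117^((131+1)/4) = 117^33 mod 131.
Repeated squaring: 117^2≡65, 117^4≡33, 117^8≡41, 117^16≡109, 117^32≡91 (mod 131).
117^33 = 117^(32+1) ≡ 36 (mod 131).
Check: 36² = 1296 ≡ 117 (mod 131). The two roots are 36 and 95.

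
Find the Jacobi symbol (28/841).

1

Pull out 2^2: since 841 ≡ 1 (mod 8), (2/841) = +1, so (2/841)^2 = +1.
Reciprocity: 7 ≡ 3 and 841 ≡ 1 (mod 4), so (7/841) = +(841/7).
Reduce top mod 7: now compute (1/7).
Reached (1/7) = 1. Collecting the sign flips along the way, the symbol is +1.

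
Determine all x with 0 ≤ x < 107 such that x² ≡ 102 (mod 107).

40, 67

Since 107 ≡ 3 (mod 4), a square root of 102 is 102^((107+1)/4) = 102^27 mod 107.
Repeated squaring: 102^2≡25, 102^4≡90, 102^8≡75, 102^16≡61 (mod 107).
102^27 = 102^(16+8+2+1) ≡ 40 (mod 107).
Check: 40² = 1600 ≡ 102 (mod 107). The two roots are 40 and 67.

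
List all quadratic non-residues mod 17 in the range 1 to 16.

Square k = 1,…,8 (k and 17−k give the same square):
1²=1, 2²=4, 3²=9, 4²=16, 5²≡8, 6²≡2, 7²≡15, 8²≡13 (mod 17).
The residues are {1, 2, 4, 8, 9, 13, 15, 16}; the non-residues are the remaining 8 nonzero classes.

3,5,6,7,10,11,12,14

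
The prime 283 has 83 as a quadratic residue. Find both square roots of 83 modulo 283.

Since 283 ≡ 3 (mod 4), a square root of 83 is 83^((283+1)/4) = 83^71 mod 283.
Repeated squaring: 83^2≡97, 83^4≡70, 83^8≡89, 83^16≡280, 83^32≡9, 83^64≡81 (mod 283).
83^71 = 83^(64+4+2+1) ≡ 138 (mod 283).
Check: 138² = 19044 ≡ 83 (mod 283). The two roots are 138 and 145.

138, 145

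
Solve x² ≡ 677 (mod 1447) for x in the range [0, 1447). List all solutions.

446, 1001

Since 1447 ≡ 3 (mod 4), a square root of 677 is 677^((1447+1)/4) = 677^362 mod 1447.
Repeated squaring: 677^2≡1077, 677^4≡882, 677^8≡885, 677^16≡398, 677^32≡681, 677^64≡721, 677^128≡368, 677^256≡853 (mod 1447).
677^362 = 677^(256+64+32+8+2) ≡ 1001 (mod 1447).
Check: 1001² = 1002001 ≡ 677 (mod 1447). The two roots are 446 and 1001.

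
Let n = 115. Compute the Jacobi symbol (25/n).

0

Reciprocity: 25 ≡ 1 and 115 ≡ 3 (mod 4), so (25/115) = +(115/25).
Reduce top mod 25: now compute (15/25).
Reciprocity: 15 ≡ 3 and 25 ≡ 1 (mod 4), so (15/25) = +(25/15).
Reduce top mod 15: now compute (10/15).
Pull out 2: since 15 ≡ 7 (mod 8), (2/15) = +1.
Reciprocity: 5 ≡ 1 and 15 ≡ 3 (mod 4), so (5/15) = +(15/5).
Reduce top mod 5: now compute (0/5).
Top reduces to 0: gcd > 1, so the symbol is 0.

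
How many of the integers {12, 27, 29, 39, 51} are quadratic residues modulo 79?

(12/79) = -1 → non-residue.
(27/79) = -1 → non-residue.
(29/79) = -1 → non-residue.
(39/79) = -1 → non-residue.
(51/79) = +1 → QR.
Total quadratic residues among the 5: 1.

1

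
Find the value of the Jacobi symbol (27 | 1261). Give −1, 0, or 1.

1

Reciprocity: 27 ≡ 3 and 1261 ≡ 1 (mod 4), so (27/1261) = +(1261/27).
Reduce top mod 27: now compute (19/27).
Reciprocity: 19 ≡ 3 and 27 ≡ 3 (mod 4), so (19/27) = −(27/19).
Reduce top mod 19: now compute (8/19).
Pull out 2^3: since 19 ≡ 3 (mod 8), (2/19) = -1, so (2/19)^3 = -1.
Reached (1/19) = 1. Collecting the sign flips along the way, the symbol is +1.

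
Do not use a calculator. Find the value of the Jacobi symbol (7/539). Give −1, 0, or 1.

Reciprocity: 7 ≡ 3 and 539 ≡ 3 (mod 4), so (7/539) = −(539/7).
Reduce top mod 7: now compute (0/7).
Top reduces to 0: gcd > 1, so the symbol is 0.

0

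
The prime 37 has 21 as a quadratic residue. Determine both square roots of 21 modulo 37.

37 ≡ 1 (mod 4), so we find a root by search.
Trying successive values, 13² = 169 ≡ 21 (mod 37). The other root is 37 − 13 = 24.

13, 24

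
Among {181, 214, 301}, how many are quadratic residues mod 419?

1

(181/419) = -1 → non-residue.
(214/419) = -1 → non-residue.
(301/419) = +1 → QR.
Total quadratic residues among the 3: 1.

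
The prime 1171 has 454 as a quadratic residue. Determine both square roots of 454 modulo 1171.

549, 622

Since 1171 ≡ 3 (mod 4), a square root of 454 is 454^((1171+1)/4) = 454^293 mod 1171.
Repeated squaring: 454^2≡20, 454^4≡400, 454^8≡744, 454^16≡824, 454^32≡967, 454^64≡631, 454^128≡21, 454^256≡441 (mod 1171).
454^293 = 454^(256+32+4+1) ≡ 549 (mod 1171).
Check: 549² = 301401 ≡ 454 (mod 1171). The two roots are 549 and 622.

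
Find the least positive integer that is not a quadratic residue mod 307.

(2/307) = −1, so 2 is the smallest positive non-residue mod 307.

2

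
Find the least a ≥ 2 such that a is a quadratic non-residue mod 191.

7

(2/191) = +1, so 2 is a residue.
(3/191) = +1, so 3 is a residue.
(4/191) = +1, so 4 is a residue.
(5/191) = +1, so 5 is a residue.
(6/191) = +1, so 6 is a residue.
(7/191) = −1, so 7 is the smallest positive non-residue mod 191.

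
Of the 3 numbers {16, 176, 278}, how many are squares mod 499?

(16/499) = +1 → QR.
(176/499) = -1 → non-residue.
(278/499) = -1 → non-residue.
Total quadratic residues among the 3: 1.

1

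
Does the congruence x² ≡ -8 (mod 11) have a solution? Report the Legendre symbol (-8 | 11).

1

First reduce: -8 ≡ 3 (mod 11).
Reciprocity: 3 ≡ 3 and 11 ≡ 3 (mod 4), so (3/11) = −(11/3).
Reduce top mod 3: now compute (2/3).
Pull out 2: since 3 ≡ 3 (mod 8), (2/3) = -1.
Reached (1/3) = 1. Collecting the sign flips along the way, the symbol is +1.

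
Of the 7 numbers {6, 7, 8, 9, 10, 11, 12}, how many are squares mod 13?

3

(6/13) = -1 → non-residue.
(7/13) = -1 → non-residue.
(8/13) = -1 → non-residue.
(9/13) = +1 → QR.
(10/13) = +1 → QR.
(11/13) = -1 → non-residue.
(12/13) = +1 → QR.
Total quadratic residues among the 7: 3.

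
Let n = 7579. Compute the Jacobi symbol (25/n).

1

Reciprocity: 25 ≡ 1 and 7579 ≡ 3 (mod 4), so (25/7579) = +(7579/25).
Reduce top mod 25: now compute (4/25).
Pull out 2^2: since 25 ≡ 1 (mod 8), (2/25) = +1, so (2/25)^2 = +1.
Reached (1/25) = 1. Collecting the sign flips along the way, the symbol is +1.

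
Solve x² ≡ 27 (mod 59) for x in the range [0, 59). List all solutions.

Since 59 ≡ 3 (mod 4), a square root of 27 is 27^((59+1)/4) = 27^15 mod 59.
Repeated squaring: 27^2≡21, 27^4≡28, 27^8≡17 (mod 59).
27^15 = 27^(8+4+2+1) ≡ 26 (mod 59).
Check: 26² = 676 ≡ 27 (mod 59). The two roots are 26 and 33.

26, 33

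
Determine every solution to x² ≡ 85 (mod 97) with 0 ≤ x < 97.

97 ≡ 1 (mod 4), so we find a root by search.
Trying successive values, 45² = 2025 ≡ 85 (mod 97). The other root is 97 − 45 = 52.

45, 52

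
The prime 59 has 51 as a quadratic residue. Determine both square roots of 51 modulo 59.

Since 59 ≡ 3 (mod 4), a square root of 51 is 51^((59+1)/4) = 51^15 mod 59.
Repeated squaring: 51^2≡5, 51^4≡25, 51^8≡35 (mod 59).
51^15 = 51^(8+4+2+1) ≡ 46 (mod 59).
Check: 46² = 2116 ≡ 51 (mod 59). The two roots are 13 and 46.

13, 46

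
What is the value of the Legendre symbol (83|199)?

Reciprocity: 83 ≡ 3 and 199 ≡ 3 (mod 4), so (83/199) = −(199/83).
Reduce top mod 83: now compute (33/83).
Reciprocity: 33 ≡ 1 and 83 ≡ 3 (mod 4), so (33/83) = +(83/33).
Reduce top mod 33: now compute (17/33).
Reciprocity: 17 ≡ 1 and 33 ≡ 1 (mod 4), so (17/33) = +(33/17).
Reduce top mod 17: now compute (16/17).
Pull out 2^4: since 17 ≡ 1 (mod 8), (2/17) = +1, so (2/17)^4 = +1.
Reached (1/17) = 1. Collecting the sign flips along the way, the symbol is -1.

-1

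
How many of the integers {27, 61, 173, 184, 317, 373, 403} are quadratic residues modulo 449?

3

(27/449) = -1 → non-residue.
(61/449) = +1 → QR.
(173/449) = -1 → non-residue.
(184/449) = +1 → QR.
(317/449) = -1 → non-residue.
(373/449) = -1 → non-residue.
(403/449) = +1 → QR.
Total quadratic residues among the 7: 3.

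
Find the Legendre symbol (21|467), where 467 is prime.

Euler's criterion: (21/467) ≡ 21^233 (mod 467).
21^2 ≡ 441 (mod 467)
21^4 ≡ 209 (mod 467)
21^8 ≡ 250 (mod 467)
21^16 ≡ 389 (mod 467)
21^32 ≡ 13 (mod 467)
21^64 ≡ 169 (mod 467)
21^128 ≡ 74 (mod 467)
21^233 = 21^(128+64+32+8+1) ≡ 1 (mod 467).
Result is 1, so (21/467) = 1.

1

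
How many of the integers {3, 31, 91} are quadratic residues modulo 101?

1

(3/101) = -1 → non-residue.
(31/101) = +1 → QR.
(91/101) = -1 → non-residue.
Total quadratic residues among the 3: 1.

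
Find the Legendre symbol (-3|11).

-1

Euler's criterion: (-3/11) ≡ 8^5 (mod 11).
8^2 ≡ 9 (mod 11)
8^4 ≡ 4 (mod 11)
8^5 = 8^(4+1) ≡ 10 (mod 11).
Result is 10 ≡ −1, so (-3/11) = −1.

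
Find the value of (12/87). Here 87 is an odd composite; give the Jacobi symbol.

0

Pull out 2^2: since 87 ≡ 7 (mod 8), (2/87) = +1, so (2/87)^2 = +1.
Reciprocity: 3 ≡ 3 and 87 ≡ 3 (mod 4), so (3/87) = −(87/3).
Reduce top mod 3: now compute (0/3).
Top reduces to 0: gcd > 1, so the symbol is 0.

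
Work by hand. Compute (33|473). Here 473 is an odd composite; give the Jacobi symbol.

0

Reciprocity: 33 ≡ 1 and 473 ≡ 1 (mod 4), so (33/473) = +(473/33).
Reduce top mod 33: now compute (11/33).
Reciprocity: 11 ≡ 3 and 33 ≡ 1 (mod 4), so (11/33) = +(33/11).
Reduce top mod 11: now compute (0/11).
Top reduces to 0: gcd > 1, so the symbol is 0.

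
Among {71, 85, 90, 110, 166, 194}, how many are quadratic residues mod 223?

2

(71/223) = -1 → non-residue.
(85/223) = -1 → non-residue.
(90/223) = -1 → non-residue.
(110/223) = +1 → QR.
(166/223) = +1 → QR.
(194/223) = -1 → non-residue.
Total quadratic residues among the 6: 2.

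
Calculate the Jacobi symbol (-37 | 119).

1

First reduce: -37 ≡ 82 (mod 119).
Pull out 2: since 119 ≡ 7 (mod 8), (2/119) = +1.
Reciprocity: 41 ≡ 1 and 119 ≡ 3 (mod 4), so (41/119) = +(119/41).
Reduce top mod 41: now compute (37/41).
Reciprocity: 37 ≡ 1 and 41 ≡ 1 (mod 4), so (37/41) = +(41/37).
Reduce top mod 37: now compute (4/37).
Pull out 2^2: since 37 ≡ 5 (mod 8), (2/37) = -1, so (2/37)^2 = +1.
Reached (1/37) = 1. Collecting the sign flips along the way, the symbol is +1.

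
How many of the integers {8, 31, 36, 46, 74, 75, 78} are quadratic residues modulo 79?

4

(8/79) = +1 → QR.
(31/79) = +1 → QR.
(36/79) = +1 → QR.
(46/79) = +1 → QR.
(74/79) = -1 → non-residue.
(75/79) = -1 → non-residue.
(78/79) = -1 → non-residue.
Total quadratic residues among the 7: 4.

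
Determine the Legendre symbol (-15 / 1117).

-1

Euler's criterion: (-15/1117) ≡ 1102^558 (mod 1117).
1102^2 ≡ 225 (mod 1117)
1102^4 ≡ 360 (mod 1117)
1102^8 ≡ 28 (mod 1117)
1102^16 ≡ 784 (mod 1117)
1102^32 ≡ 306 (mod 1117)
1102^64 ≡ 925 (mod 1117)
1102^128 ≡ 3 (mod 1117)
1102^256 ≡ 9 (mod 1117)
1102^512 ≡ 81 (mod 1117)
1102^558 = 1102^(512+32+8+4+2) ≡ 1116 (mod 1117).
Result is 1116 ≡ −1, so (-15/1117) = −1.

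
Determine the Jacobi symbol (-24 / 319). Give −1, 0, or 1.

First reduce: -24 ≡ 295 (mod 319).
Reciprocity: 295 ≡ 3 and 319 ≡ 3 (mod 4), so (295/319) = −(319/295).
Reduce top mod 295: now compute (24/295).
Pull out 2^3: since 295 ≡ 7 (mod 8), (2/295) = +1, so (2/295)^3 = +1.
Reciprocity: 3 ≡ 3 and 295 ≡ 3 (mod 4), so (3/295) = −(295/3).
Reduce top mod 3: now compute (1/3).
Reached (1/3) = 1. Collecting the sign flips along the way, the symbol is +1.

1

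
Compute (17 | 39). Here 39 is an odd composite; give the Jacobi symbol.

-1

Reciprocity: 17 ≡ 1 and 39 ≡ 3 (mod 4), so (17/39) = +(39/17).
Reduce top mod 17: now compute (5/17).
Reciprocity: 5 ≡ 1 and 17 ≡ 1 (mod 4), so (5/17) = +(17/5).
Reduce top mod 5: now compute (2/5).
Pull out 2: since 5 ≡ 5 (mod 8), (2/5) = -1.
Reached (1/5) = 1. Collecting the sign flips along the way, the symbol is -1.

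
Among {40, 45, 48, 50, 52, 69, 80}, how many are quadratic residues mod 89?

5

(40/89) = +1 → QR.
(45/89) = +1 → QR.
(48/89) = -1 → non-residue.
(50/89) = +1 → QR.
(52/89) = -1 → non-residue.
(69/89) = +1 → QR.
(80/89) = +1 → QR.
Total quadratic residues among the 7: 5.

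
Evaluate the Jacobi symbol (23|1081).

0

Reciprocity: 23 ≡ 3 and 1081 ≡ 1 (mod 4), so (23/1081) = +(1081/23).
Reduce top mod 23: now compute (0/23).
Top reduces to 0: gcd > 1, so the symbol is 0.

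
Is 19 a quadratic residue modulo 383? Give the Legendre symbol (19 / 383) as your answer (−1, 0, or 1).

Euler's criterion: (19/383) ≡ 19^191 (mod 383).
19^2 ≡ 361 (mod 383)
19^4 ≡ 101 (mod 383)
19^8 ≡ 243 (mod 383)
19^16 ≡ 67 (mod 383)
19^32 ≡ 276 (mod 383)
19^64 ≡ 342 (mod 383)
19^128 ≡ 149 (mod 383)
19^191 = 19^(128+32+16+8+4+2+1) ≡ 1 (mod 383).
Result is 1, so (19/383) = 1.

1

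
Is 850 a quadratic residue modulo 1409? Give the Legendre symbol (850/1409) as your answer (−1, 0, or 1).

1

Pull out 2: since 1409 ≡ 1 (mod 8), (2/1409) = +1.
Reciprocity: 425 ≡ 1 and 1409 ≡ 1 (mod 4), so (425/1409) = +(1409/425).
Reduce top mod 425: now compute (134/425).
Pull out 2: since 425 ≡ 1 (mod 8), (2/425) = +1.
Reciprocity: 67 ≡ 3 and 425 ≡ 1 (mod 4), so (67/425) = +(425/67).
Reduce top mod 67: now compute (23/67).
Reciprocity: 23 ≡ 3 and 67 ≡ 3 (mod 4), so (23/67) = −(67/23).
Reduce top mod 23: now compute (21/23).
Reciprocity: 21 ≡ 1 and 23 ≡ 3 (mod 4), so (21/23) = +(23/21).
Reduce top mod 21: now compute (2/21).
Pull out 2: since 21 ≡ 5 (mod 8), (2/21) = -1.
Reached (1/21) = 1. Collecting the sign flips along the way, the symbol is +1.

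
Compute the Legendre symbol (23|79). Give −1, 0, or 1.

1

Reciprocity: 23 ≡ 3 and 79 ≡ 3 (mod 4), so (23/79) = −(79/23).
Reduce top mod 23: now compute (10/23).
Pull out 2: since 23 ≡ 7 (mod 8), (2/23) = +1.
Reciprocity: 5 ≡ 1 and 23 ≡ 3 (mod 4), so (5/23) = +(23/5).
Reduce top mod 5: now compute (3/5).
Reciprocity: 3 ≡ 3 and 5 ≡ 1 (mod 4), so (3/5) = +(5/3).
Reduce top mod 3: now compute (2/3).
Pull out 2: since 3 ≡ 3 (mod 8), (2/3) = -1.
Reached (1/3) = 1. Collecting the sign flips along the way, the symbol is +1.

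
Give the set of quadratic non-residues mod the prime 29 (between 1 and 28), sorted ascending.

2,3,8,10,11,12,14,15,17,18,19,21,26,27

Square k = 1,…,14 (k and 29−k give the same square):
1²=1, 2²=4, 3²=9, 4²=16, 5²=25, 6²≡7, 7²≡20, 8²≡6, 9²≡23, 10²≡13, 11²≡5, 12²≡28, 13²≡24, 14²≡22 (mod 29).
The residues are {1, 4, 5, 6, 7, 9, 13, 16, 20, 22, 23, 24, 25, 28}; the non-residues are the remaining 14 nonzero classes.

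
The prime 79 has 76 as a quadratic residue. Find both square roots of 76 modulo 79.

Since 79 ≡ 3 (mod 4), a square root of 76 is 76^((79+1)/4) = 76^20 mod 79.
Repeated squaring: 76^2≡9, 76^4≡2, 76^8≡4, 76^16≡16 (mod 79).
76^20 = 76^(16+4) ≡ 32 (mod 79).
Check: 32² = 1024 ≡ 76 (mod 79). The two roots are 32 and 47.

32, 47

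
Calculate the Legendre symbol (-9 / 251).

Euler's criterion: (-9/251) ≡ 242^125 (mod 251).
242^2 ≡ 81 (mod 251)
242^4 ≡ 35 (mod 251)
242^8 ≡ 221 (mod 251)
242^16 ≡ 147 (mod 251)
242^32 ≡ 23 (mod 251)
242^64 ≡ 27 (mod 251)
242^125 = 242^(64+32+16+8+4+1) ≡ 250 (mod 251).
Result is 250 ≡ −1, so (-9/251) = −1.

-1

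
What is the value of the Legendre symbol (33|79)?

-1

Reciprocity: 33 ≡ 1 and 79 ≡ 3 (mod 4), so (33/79) = +(79/33).
Reduce top mod 33: now compute (13/33).
Reciprocity: 13 ≡ 1 and 33 ≡ 1 (mod 4), so (13/33) = +(33/13).
Reduce top mod 13: now compute (7/13).
Reciprocity: 7 ≡ 3 and 13 ≡ 1 (mod 4), so (7/13) = +(13/7).
Reduce top mod 7: now compute (6/7).
Pull out 2: since 7 ≡ 7 (mod 8), (2/7) = +1.
Reciprocity: 3 ≡ 3 and 7 ≡ 3 (mod 4), so (3/7) = −(7/3).
Reduce top mod 3: now compute (1/3).
Reached (1/3) = 1. Collecting the sign flips along the way, the symbol is -1.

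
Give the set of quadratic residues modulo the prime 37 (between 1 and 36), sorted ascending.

Square k = 1,…,18 (k and 37−k give the same square):
1²=1, 2²=4, 3²=9, 4²=16, 5²=25, 6²=36, 7²≡12, 8²≡27, 9²≡7, 10²≡26, 11²≡10, 12²≡33, 13²≡21, 14²≡11, 15²≡3, 16²≡34, 17²≡30, 18²≡28 (mod 37).
So the quadratic residues mod 37 are {1, 3, 4, 7, 9, 10, 11, 12, 16, 21, 25, 26, 27, 28, 30, 33, 34, 36}.

1, 3, 4, 7, 9, 10, 11, 12, 16, 21, 25, 26, 27, 28, 30, 33, 34, 36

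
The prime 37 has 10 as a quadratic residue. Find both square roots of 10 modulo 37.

11, 26

37 ≡ 1 (mod 4), so we find a root by search.
Trying successive values, 11² = 121 ≡ 10 (mod 37). The other root is 37 − 11 = 26.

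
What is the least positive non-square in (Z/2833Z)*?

(2/2833) = +1, so 2 is a residue.
(3/2833) = +1, so 3 is a residue.
(4/2833) = +1, so 4 is a residue.
(5/2833) = −1, so 5 is the smallest positive non-residue mod 2833.

5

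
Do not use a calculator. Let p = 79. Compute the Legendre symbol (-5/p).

Euler's criterion: (-5/79) ≡ 74^39 (mod 79).
74^2 ≡ 25 (mod 79)
74^4 ≡ 72 (mod 79)
74^8 ≡ 49 (mod 79)
74^16 ≡ 31 (mod 79)
74^32 ≡ 13 (mod 79)
74^39 = 74^(32+4+2+1) ≡ 78 (mod 79).
Result is 78 ≡ −1, so (-5/79) = −1.

-1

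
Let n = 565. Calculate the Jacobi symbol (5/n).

Reciprocity: 5 ≡ 1 and 565 ≡ 1 (mod 4), so (5/565) = +(565/5).
Reduce top mod 5: now compute (0/5).
Top reduces to 0: gcd > 1, so the symbol is 0.

0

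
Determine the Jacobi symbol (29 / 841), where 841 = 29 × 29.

0

Reciprocity: 29 ≡ 1 and 841 ≡ 1 (mod 4), so (29/841) = +(841/29).
Reduce top mod 29: now compute (0/29).
Top reduces to 0: gcd > 1, so the symbol is 0.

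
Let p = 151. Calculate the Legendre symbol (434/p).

-1

First reduce: 434 ≡ 132 (mod 151).
Pull out 2^2: since 151 ≡ 7 (mod 8), (2/151) = +1, so (2/151)^2 = +1.
Reciprocity: 33 ≡ 1 and 151 ≡ 3 (mod 4), so (33/151) = +(151/33).
Reduce top mod 33: now compute (19/33).
Reciprocity: 19 ≡ 3 and 33 ≡ 1 (mod 4), so (19/33) = +(33/19).
Reduce top mod 19: now compute (14/19).
Pull out 2: since 19 ≡ 3 (mod 8), (2/19) = -1.
Reciprocity: 7 ≡ 3 and 19 ≡ 3 (mod 4), so (7/19) = −(19/7).
Reduce top mod 7: now compute (5/7).
Reciprocity: 5 ≡ 1 and 7 ≡ 3 (mod 4), so (5/7) = +(7/5).
Reduce top mod 5: now compute (2/5).
Pull out 2: since 5 ≡ 5 (mod 8), (2/5) = -1.
Reached (1/5) = 1. Collecting the sign flips along the way, the symbol is -1.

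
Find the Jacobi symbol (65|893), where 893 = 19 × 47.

Reciprocity: 65 ≡ 1 and 893 ≡ 1 (mod 4), so (65/893) = +(893/65).
Reduce top mod 65: now compute (48/65).
Pull out 2^4: since 65 ≡ 1 (mod 8), (2/65) = +1, so (2/65)^4 = +1.
Reciprocity: 3 ≡ 3 and 65 ≡ 1 (mod 4), so (3/65) = +(65/3).
Reduce top mod 3: now compute (2/3).
Pull out 2: since 3 ≡ 3 (mod 8), (2/3) = -1.
Reached (1/3) = 1. Collecting the sign flips along the way, the symbol is -1.

-1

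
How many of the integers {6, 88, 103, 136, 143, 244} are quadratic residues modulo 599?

(6/599) = +1 → QR.
(88/599) = -1 → non-residue.
(103/599) = +1 → QR.
(136/599) = +1 → QR.
(143/599) = -1 → non-residue.
(244/599) = -1 → non-residue.
Total quadratic residues among the 6: 3.

3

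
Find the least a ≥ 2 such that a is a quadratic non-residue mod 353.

3

(2/353) = +1, so 2 is a residue.
(3/353) = −1, so 3 is the smallest positive non-residue mod 353.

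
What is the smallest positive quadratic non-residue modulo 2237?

(2/2237) = −1, so 2 is the smallest positive non-residue mod 2237.

2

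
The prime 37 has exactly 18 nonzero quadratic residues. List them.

Square k = 1,…,18 (k and 37−k give the same square):
1²=1, 2²=4, 3²=9, 4²=16, 5²=25, 6²=36, 7²≡12, 8²≡27, 9²≡7, 10²≡26, 11²≡10, 12²≡33, 13²≡21, 14²≡11, 15²≡3, 16²≡34, 17²≡30, 18²≡28 (mod 37).
So the quadratic residues mod 37 are {1, 3, 4, 7, 9, 10, 11, 12, 16, 21, 25, 26, 27, 28, 30, 33, 34, 36}.

1, 3, 4, 7, 9, 10, 11, 12, 16, 21, 25, 26, 27, 28, 30, 33, 34, 36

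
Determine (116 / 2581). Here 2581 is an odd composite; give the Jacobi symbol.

0

Pull out 2^2: since 2581 ≡ 5 (mod 8), (2/2581) = -1, so (2/2581)^2 = +1.
Reciprocity: 29 ≡ 1 and 2581 ≡ 1 (mod 4), so (29/2581) = +(2581/29).
Reduce top mod 29: now compute (0/29).
Top reduces to 0: gcd > 1, so the symbol is 0.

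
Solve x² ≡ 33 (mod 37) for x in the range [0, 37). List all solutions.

12, 25

37 ≡ 1 (mod 4), so we find a root by search.
Trying successive values, 12² = 144 ≡ 33 (mod 37). The other root is 37 − 12 = 25.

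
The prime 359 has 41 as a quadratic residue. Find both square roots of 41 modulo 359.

Since 359 ≡ 3 (mod 4), a square root of 41 is 41^((359+1)/4) = 41^90 mod 359.
Repeated squaring: 41^2≡245, 41^4≡72, 41^8≡158, 41^16≡193, 41^32≡272, 41^64≡30 (mod 359).
41^90 = 41^(64+16+8+2) ≡ 20 (mod 359).
Check: 20² = 400 ≡ 41 (mod 359). The two roots are 20 and 339.

20, 339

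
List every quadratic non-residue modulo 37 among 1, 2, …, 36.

2 5 6 8 13 14 15 17 18 19 20 22 23 24 29 31 32 35

Square k = 1,…,18 (k and 37−k give the same square):
1²=1, 2²=4, 3²=9, 4²=16, 5²=25, 6²=36, 7²≡12, 8²≡27, 9²≡7, 10²≡26, 11²≡10, 12²≡33, 13²≡21, 14²≡11, 15²≡3, 16²≡34, 17²≡30, 18²≡28 (mod 37).
The residues are {1, 3, 4, 7, 9, 10, 11, 12, 16, 21, 25, 26, 27, 28, 30, 33, 34, 36}; the non-residues are the remaining 18 nonzero classes.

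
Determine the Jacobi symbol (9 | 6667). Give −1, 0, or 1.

Reciprocity: 9 ≡ 1 and 6667 ≡ 3 (mod 4), so (9/6667) = +(6667/9).
Reduce top mod 9: now compute (7/9).
Reciprocity: 7 ≡ 3 and 9 ≡ 1 (mod 4), so (7/9) = +(9/7).
Reduce top mod 7: now compute (2/7).
Pull out 2: since 7 ≡ 7 (mod 8), (2/7) = +1.
Reached (1/7) = 1. Collecting the sign flips along the way, the symbol is +1.

1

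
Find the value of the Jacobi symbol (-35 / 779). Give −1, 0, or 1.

1

First reduce: -35 ≡ 744 (mod 779).
Pull out 2^3: since 779 ≡ 3 (mod 8), (2/779) = -1, so (2/779)^3 = -1.
Reciprocity: 93 ≡ 1 and 779 ≡ 3 (mod 4), so (93/779) = +(779/93).
Reduce top mod 93: now compute (35/93).
Reciprocity: 35 ≡ 3 and 93 ≡ 1 (mod 4), so (35/93) = +(93/35).
Reduce top mod 35: now compute (23/35).
Reciprocity: 23 ≡ 3 and 35 ≡ 3 (mod 4), so (23/35) = −(35/23).
Reduce top mod 23: now compute (12/23).
Pull out 2^2: since 23 ≡ 7 (mod 8), (2/23) = +1, so (2/23)^2 = +1.
Reciprocity: 3 ≡ 3 and 23 ≡ 3 (mod 4), so (3/23) = −(23/3).
Reduce top mod 3: now compute (2/3).
Pull out 2: since 3 ≡ 3 (mod 8), (2/3) = -1.
Reached (1/3) = 1. Collecting the sign flips along the way, the symbol is +1.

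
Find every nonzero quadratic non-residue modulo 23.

Square k = 1,…,11 (k and 23−k give the same square):
1²=1, 2²=4, 3²=9, 4²=16, 5²≡2, 6²≡13, 7²≡3, 8²≡18, 9²≡12, 10²≡8, 11²≡6 (mod 23).
The residues are {1, 2, 3, 4, 6, 8, 9, 12, 13, 16, 18}; the non-residues are the remaining 11 nonzero classes.

5, 7, 10, 11, 14, 15, 17, 19, 20, 21, 22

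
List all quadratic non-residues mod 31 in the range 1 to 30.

Square k = 1,…,15 (k and 31−k give the same square):
1²=1, 2²=4, 3²=9, 4²=16, 5²=25, 6²≡5, 7²≡18, 8²≡2, 9²≡19, 10²≡7, 11²≡28, 12²≡20, 13²≡14, 14²≡10, 15²≡8 (mod 31).
The residues are {1, 2, 4, 5, 7, 8, 9, 10, 14, 16, 18, 19, 20, 25, 28}; the non-residues are the remaining 15 nonzero classes.

3, 6, 11, 12, 13, 15, 17, 21, 22, 23, 24, 26, 27, 29, 30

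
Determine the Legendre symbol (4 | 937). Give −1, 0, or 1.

Euler's criterion: (4/937) ≡ 4^468 (mod 937).
4^2 ≡ 16 (mod 937)
4^4 ≡ 256 (mod 937)
4^8 ≡ 883 (mod 937)
4^16 ≡ 105 (mod 937)
4^32 ≡ 718 (mod 937)
4^64 ≡ 174 (mod 937)
4^128 ≡ 292 (mod 937)
4^256 ≡ 934 (mod 937)
4^468 = 4^(256+128+64+16+4) ≡ 1 (mod 937).
Result is 1, so (4/937) = 1.

1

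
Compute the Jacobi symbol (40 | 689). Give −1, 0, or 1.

Pull out 2^3: since 689 ≡ 1 (mod 8), (2/689) = +1, so (2/689)^3 = +1.
Reciprocity: 5 ≡ 1 and 689 ≡ 1 (mod 4), so (5/689) = +(689/5).
Reduce top mod 5: now compute (4/5).
Pull out 2^2: since 5 ≡ 5 (mod 8), (2/5) = -1, so (2/5)^2 = +1.
Reached (1/5) = 1. Collecting the sign flips along the way, the symbol is +1.

1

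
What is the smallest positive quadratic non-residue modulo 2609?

(2/2609) = +1, so 2 is a residue.
(3/2609) = −1, so 3 is the smallest positive non-residue mod 2609.

3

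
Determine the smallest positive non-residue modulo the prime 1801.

(2/1801) = +1, so 2 is a residue.
(3/1801) = +1, so 3 is a residue.
(4/1801) = +1, so 4 is a residue.
(5/1801) = +1, so 5 is a residue.
(6/1801) = +1, so 6 is a residue.
(7/1801) = +1, so 7 is a residue.
(8/1801) = +1, so 8 is a residue.
(9/1801) = +1, so 9 is a residue.
(10/1801) = +1, so 10 is a residue.
(11/1801) = −1, so 11 is the smallest positive non-residue mod 1801.

11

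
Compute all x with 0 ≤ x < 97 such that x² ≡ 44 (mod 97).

23, 74

97 ≡ 1 (mod 4), so we find a root by search.
Trying successive values, 23² = 529 ≡ 44 (mod 97). The other root is 97 − 23 = 74.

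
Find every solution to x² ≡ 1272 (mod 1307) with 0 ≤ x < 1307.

Since 1307 ≡ 3 (mod 4), a square root of 1272 is 1272^((1307+1)/4) = 1272^327 mod 1307.
Repeated squaring: 1272^2≡1225, 1272^4≡189, 1272^8≡432, 1272^16≡1030, 1272^32≡923, 1272^64≡1072, 1272^128≡331, 1272^256≡1080 (mod 1307).
1272^327 = 1272^(256+64+4+2+1) ≡ 485 (mod 1307).
Check: 485² = 235225 ≡ 1272 (mod 1307). The two roots are 485 and 822.

485, 822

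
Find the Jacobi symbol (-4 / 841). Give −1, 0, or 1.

1

First reduce: -4 ≡ 837 (mod 841).
Reciprocity: 837 ≡ 1 and 841 ≡ 1 (mod 4), so (837/841) = +(841/837).
Reduce top mod 837: now compute (4/837).
Pull out 2^2: since 837 ≡ 5 (mod 8), (2/837) = -1, so (2/837)^2 = +1.
Reached (1/837) = 1. Collecting the sign flips along the way, the symbol is +1.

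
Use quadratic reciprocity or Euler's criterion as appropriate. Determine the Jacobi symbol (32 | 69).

-1

Pull out 2^5: since 69 ≡ 5 (mod 8), (2/69) = -1, so (2/69)^5 = -1.
Reached (1/69) = 1. Collecting the sign flips along the way, the symbol is -1.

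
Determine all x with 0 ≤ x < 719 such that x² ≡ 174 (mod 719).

Since 719 ≡ 3 (mod 4), a square root of 174 is 174^((719+1)/4) = 174^180 mod 719.
Repeated squaring: 174^2≡78, 174^4≡332, 174^8≡217, 174^16≡354, 174^32≡210, 174^64≡241, 174^128≡561 (mod 719).
174^180 = 174^(128+32+16+4) ≡ 145 (mod 719).
Check: 145² = 21025 ≡ 174 (mod 719). The two roots are 145 and 574.

145, 574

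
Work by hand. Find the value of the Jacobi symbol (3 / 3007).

-1

Reciprocity: 3 ≡ 3 and 3007 ≡ 3 (mod 4), so (3/3007) = −(3007/3).
Reduce top mod 3: now compute (1/3).
Reached (1/3) = 1. Collecting the sign flips along the way, the symbol is -1.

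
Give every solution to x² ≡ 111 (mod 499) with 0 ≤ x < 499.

166, 333

Since 499 ≡ 3 (mod 4), a square root of 111 is 111^((499+1)/4) = 111^125 mod 499.
Repeated squaring: 111^2≡345, 111^4≡263, 111^8≡307, 111^16≡437, 111^32≡351, 111^64≡447 (mod 499).
111^125 = 111^(64+32+16+8+4+1) ≡ 166 (mod 499).
Check: 166² = 27556 ≡ 111 (mod 499). The two roots are 166 and 333.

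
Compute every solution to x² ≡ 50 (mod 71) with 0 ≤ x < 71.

Since 71 ≡ 3 (mod 4), a square root of 50 is 50^((71+1)/4) = 50^18 mod 71.
Repeated squaring: 50^2≡15, 50^4≡12, 50^8≡2, 50^16≡4 (mod 71).
50^18 = 50^(16+2) ≡ 60 (mod 71).
Check: 60² = 3600 ≡ 50 (mod 71). The two roots are 11 and 60.

11, 60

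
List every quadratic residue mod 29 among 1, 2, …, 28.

Square k = 1,…,14 (k and 29−k give the same square):
1²=1, 2²=4, 3²=9, 4²=16, 5²=25, 6²≡7, 7²≡20, 8²≡6, 9²≡23, 10²≡13, 11²≡5, 12²≡28, 13²≡24, 14²≡22 (mod 29).
So the quadratic residues mod 29 are {1, 4, 5, 6, 7, 9, 13, 16, 20, 22, 23, 24, 25, 28}.

1 4 5 6 7 9 13 16 20 22 23 24 25 28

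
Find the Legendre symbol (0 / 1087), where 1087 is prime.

Top reduces to 0: gcd > 1, so the symbol is 0.

0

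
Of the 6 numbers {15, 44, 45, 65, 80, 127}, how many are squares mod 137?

3

(15/137) = +1 → QR.
(44/137) = +1 → QR.
(45/137) = -1 → non-residue.
(65/137) = +1 → QR.
(80/137) = -1 → non-residue.
(127/137) = -1 → non-residue.
Total quadratic residues among the 6: 3.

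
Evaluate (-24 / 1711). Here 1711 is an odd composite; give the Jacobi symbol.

1

First reduce: -24 ≡ 1687 (mod 1711).
Reciprocity: 1687 ≡ 3 and 1711 ≡ 3 (mod 4), so (1687/1711) = −(1711/1687).
Reduce top mod 1687: now compute (24/1687).
Pull out 2^3: since 1687 ≡ 7 (mod 8), (2/1687) = +1, so (2/1687)^3 = +1.
Reciprocity: 3 ≡ 3 and 1687 ≡ 3 (mod 4), so (3/1687) = −(1687/3).
Reduce top mod 3: now compute (1/3).
Reached (1/3) = 1. Collecting the sign flips along the way, the symbol is +1.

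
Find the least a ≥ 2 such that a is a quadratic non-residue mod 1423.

3

(2/1423) = +1, so 2 is a residue.
(3/1423) = −1, so 3 is the smallest positive non-residue mod 1423.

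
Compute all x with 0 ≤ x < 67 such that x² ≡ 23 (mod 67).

31, 36

Since 67 ≡ 3 (mod 4), a square root of 23 is 23^((67+1)/4) = 23^17 mod 67.
Repeated squaring: 23^2≡60, 23^4≡49, 23^8≡56, 23^16≡54 (mod 67).
23^17 = 23^(16+1) ≡ 36 (mod 67).
Check: 36² = 1296 ≡ 23 (mod 67). The two roots are 31 and 36.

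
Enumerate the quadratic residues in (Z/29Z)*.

1, 4, 5, 6, 7, 9, 13, 16, 20, 22, 23, 24, 25, 28

Square k = 1,…,14 (k and 29−k give the same square):
1²=1, 2²=4, 3²=9, 4²=16, 5²=25, 6²≡7, 7²≡20, 8²≡6, 9²≡23, 10²≡13, 11²≡5, 12²≡28, 13²≡24, 14²≡22 (mod 29).
So the quadratic residues mod 29 are {1, 4, 5, 6, 7, 9, 13, 16, 20, 22, 23, 24, 25, 28}.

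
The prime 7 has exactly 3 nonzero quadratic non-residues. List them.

3 5 6

Square k = 1,…,3 (k and 7−k give the same square):
1²=1, 2²=4, 3²≡2 (mod 7).
The residues are {1, 2, 4}; the non-residues are the remaining 3 nonzero classes.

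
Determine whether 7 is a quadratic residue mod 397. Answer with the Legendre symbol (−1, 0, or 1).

Euler's criterion: (7/397) ≡ 7^198 (mod 397).
7^2 ≡ 49 (mod 397)
7^4 ≡ 19 (mod 397)
7^8 ≡ 361 (mod 397)
7^16 ≡ 105 (mod 397)
7^32 ≡ 306 (mod 397)
7^64 ≡ 341 (mod 397)
7^128 ≡ 357 (mod 397)
7^198 = 7^(128+64+4+2) ≡ 396 (mod 397).
Result is 396 ≡ −1, so (7/397) = −1.

-1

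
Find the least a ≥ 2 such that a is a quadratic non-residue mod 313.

5

(2/313) = +1, so 2 is a residue.
(3/313) = +1, so 3 is a residue.
(4/313) = +1, so 4 is a residue.
(5/313) = −1, so 5 is the smallest positive non-residue mod 313.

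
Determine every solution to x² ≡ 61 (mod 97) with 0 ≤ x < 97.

35, 62

97 ≡ 1 (mod 4), so we find a root by search.
Trying successive values, 35² = 1225 ≡ 61 (mod 97). The other root is 97 − 35 = 62.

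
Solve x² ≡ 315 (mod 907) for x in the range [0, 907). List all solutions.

129, 778

Since 907 ≡ 3 (mod 4), a square root of 315 is 315^((907+1)/4) = 315^227 mod 907.
Repeated squaring: 315^2≡362, 315^4≡436, 315^8≡533, 315^16≡198, 315^32≡203, 315^64≡394, 315^128≡139 (mod 907).
315^227 = 315^(128+64+32+2+1) ≡ 129 (mod 907).
Check: 129² = 16641 ≡ 315 (mod 907). The two roots are 129 and 778.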